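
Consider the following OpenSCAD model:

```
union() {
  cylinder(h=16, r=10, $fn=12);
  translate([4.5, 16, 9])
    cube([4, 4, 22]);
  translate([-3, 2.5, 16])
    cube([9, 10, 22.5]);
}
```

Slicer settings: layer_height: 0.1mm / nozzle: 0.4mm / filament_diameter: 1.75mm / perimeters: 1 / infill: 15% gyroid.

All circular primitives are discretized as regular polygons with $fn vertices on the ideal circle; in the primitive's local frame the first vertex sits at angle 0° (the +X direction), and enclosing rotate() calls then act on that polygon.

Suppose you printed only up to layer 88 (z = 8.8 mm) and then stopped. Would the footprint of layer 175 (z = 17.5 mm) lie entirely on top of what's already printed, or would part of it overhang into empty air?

Compare the two slices. At z = 8.8: the cylinder: section is a regular 12-gon, circumradius r=10 (area = (12/2)·10.000²·sin(360°/12) = 300.00 mm²); the cube at (4.5, 16) is not intersected at this z (z outside [9, 31]); the cube at (-3, 2.5) is absent (z outside [16, 38.5]); Merging all regions: only the r=10 cylinder is present, so the union is just that shape — area = 300.00 mm². At z = 17.5: the cylinder does not reach this height (z outside [0, 16]); the cube at (4.5, 16) (footprint 4×4) is included at this height (area 16.00 mm²); the cube at (-3, 2.5) (footprint 9×10) is included at this height (area 90.00 mm²); Merging all regions: the 2 present regions are separate (no shared area or edge), so areas and boundary lengths simply add and each stays a separate island — area = 106.00 mm². Checking containment: at z = 17.5 the cross-section extends beyond the z = 8.8 cross-section by about 44.89 mm².

part overhangs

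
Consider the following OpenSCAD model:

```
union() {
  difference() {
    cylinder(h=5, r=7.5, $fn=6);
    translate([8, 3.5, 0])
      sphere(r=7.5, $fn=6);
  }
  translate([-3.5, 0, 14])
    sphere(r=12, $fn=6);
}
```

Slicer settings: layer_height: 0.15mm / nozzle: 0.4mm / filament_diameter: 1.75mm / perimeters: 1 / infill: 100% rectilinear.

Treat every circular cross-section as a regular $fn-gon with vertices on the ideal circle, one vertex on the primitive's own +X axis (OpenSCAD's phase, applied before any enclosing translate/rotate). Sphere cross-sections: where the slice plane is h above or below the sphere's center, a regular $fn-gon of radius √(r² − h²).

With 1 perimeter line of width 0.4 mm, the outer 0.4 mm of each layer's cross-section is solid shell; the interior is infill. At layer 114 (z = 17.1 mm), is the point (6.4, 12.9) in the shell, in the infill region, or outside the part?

At z = 17.1 mm: the cylinder is absent (z outside [0, 5]); the sphere at (8, 3.5) does not reach this height (|z−center|=17.100 > r=7.5); Subtracting the remaining from the first: the first operand is absent here, so nothing remains; the r=12 sphere at (-3.5, 0) contributes a regular 6-gon of circumradius √(12²−3.1²) = 11.593; Taking the union: only the r=12 sphere at (-3.5, 0) is present, so the union is just that shape — 1 connected region. Overall, the cross-section is a single solid region. The nearest boundary edge runs (8.09, 0.00)→(2.30, 10.04); distance from the point to it = 5.00 mm. The point is not inside any of the regions above, so it lies outside the cross-section (5.00 mm from the nearest boundary).

outside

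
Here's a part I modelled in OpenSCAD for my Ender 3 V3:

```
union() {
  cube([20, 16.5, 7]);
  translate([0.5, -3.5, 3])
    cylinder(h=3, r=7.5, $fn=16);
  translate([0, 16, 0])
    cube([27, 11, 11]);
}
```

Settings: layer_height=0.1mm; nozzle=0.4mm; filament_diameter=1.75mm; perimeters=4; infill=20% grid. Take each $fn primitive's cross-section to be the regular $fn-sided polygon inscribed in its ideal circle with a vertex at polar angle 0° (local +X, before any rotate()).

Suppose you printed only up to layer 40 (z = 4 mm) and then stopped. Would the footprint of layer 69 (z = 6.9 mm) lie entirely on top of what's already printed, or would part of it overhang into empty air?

entirely on top

Compare the two slices. At z = 4: the 20×16.5 cube contributes its full rectangle (area 330.00 mm²); the r=7.5 cylinder at (0.5, -3.5) contributes a regular 16-gon of circumradius 7.5 (area = (16/2)·7.500²·sin(360°/16) = 172.21 mm²); the 27×11 cube at (0, 16) contributes its full rectangle (area 297.00 mm²); Merging all regions: the regions partially overlap — summed areas 799.21 mm² minus the doubly-counted overlap 30.09 mm² gives 769.12 mm² — area = 769.12 mm². At z = 6.9: the 20×16.5 cube contributes its full rectangle (area 330.00 mm²); the cylinder at (0.5, -3.5) is not intersected at this z (z outside [3, 6]); the cube at (0, 16) is present — its section is the full 27×11 rectangle (area 297.00 mm²); Taking the union: the regions partially overlap — summed areas 627.00 mm² minus the doubly-counted overlap 10.00 mm² gives 617.00 mm² — area = 617.00 mm². Checking containment: the cross-section at z = 6.9 is a subset of the cross-section at z = 4.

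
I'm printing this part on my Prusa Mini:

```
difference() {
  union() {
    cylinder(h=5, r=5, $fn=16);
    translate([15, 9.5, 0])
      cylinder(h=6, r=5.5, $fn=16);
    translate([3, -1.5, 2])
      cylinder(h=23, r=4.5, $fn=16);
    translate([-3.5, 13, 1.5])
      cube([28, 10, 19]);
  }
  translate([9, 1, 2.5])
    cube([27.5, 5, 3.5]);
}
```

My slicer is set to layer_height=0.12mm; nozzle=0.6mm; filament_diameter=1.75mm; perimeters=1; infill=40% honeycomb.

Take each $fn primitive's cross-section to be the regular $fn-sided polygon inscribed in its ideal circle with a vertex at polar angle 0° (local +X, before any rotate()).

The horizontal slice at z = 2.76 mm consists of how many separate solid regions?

At z = 2.76 mm: the r=5 cylinder contributes a regular 16-gon of circumradius 5; the cylinder at (15, 9.5): section is a regular 16-gon, circumradius r=5.5; the r=4.5 cylinder at (3, -1.5) gives a regular 16-gon of circumradius 4.5 (constant along its height); the 28×10 cube at (-3.5, 13) contributes its full rectangle; Merging all regions: the regions partially overlap (shared area 49.28 mm²), so overlapping operands fuse into one piece — 2 connected regions; the cube at (9, 1) is present — its section is the full 27.5×5 rectangle; After the difference (first − rest): starting from that combined region, the 27.5×5 cube at (9, 1) partially overlaps it — only the 11.15 mm² overlap (of its 137.50 mm²) is removed, clipping the outline — 2 connected regions. The result has 2 disconnected regions.

2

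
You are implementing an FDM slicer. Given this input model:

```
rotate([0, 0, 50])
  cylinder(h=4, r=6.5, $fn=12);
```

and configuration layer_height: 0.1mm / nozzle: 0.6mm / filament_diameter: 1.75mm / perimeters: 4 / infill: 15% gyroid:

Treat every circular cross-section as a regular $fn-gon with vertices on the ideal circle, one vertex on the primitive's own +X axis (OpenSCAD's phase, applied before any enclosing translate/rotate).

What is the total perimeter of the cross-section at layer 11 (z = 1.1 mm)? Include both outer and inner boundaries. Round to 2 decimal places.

At z = 1.1 mm: the r=6.5 cylinder contributes a regular 12-gon of circumradius 6.5 (perimeter = 2·12·6.500·sin(180°/12) = 40.38 mm); (whole slice rotated 50° about Z — lengths, areas and connectivity unchanged). Overall, the cross-section is a single solid region. Total boundary length (outer) = 40.38 mm.

40.38 mm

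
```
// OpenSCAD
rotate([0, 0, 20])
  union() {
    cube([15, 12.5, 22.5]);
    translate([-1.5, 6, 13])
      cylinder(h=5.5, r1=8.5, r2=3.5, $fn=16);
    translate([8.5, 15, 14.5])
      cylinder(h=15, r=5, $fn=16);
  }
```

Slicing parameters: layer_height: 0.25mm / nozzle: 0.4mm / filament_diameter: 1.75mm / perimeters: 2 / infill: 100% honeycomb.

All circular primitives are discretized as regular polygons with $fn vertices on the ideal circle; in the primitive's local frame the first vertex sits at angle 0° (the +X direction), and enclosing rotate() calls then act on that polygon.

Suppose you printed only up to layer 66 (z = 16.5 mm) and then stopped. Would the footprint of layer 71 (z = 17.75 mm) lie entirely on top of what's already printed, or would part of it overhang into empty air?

entirely on top

Compare the two slices. At z = 16.5: the cube is present — its section is the full 15×12.5 rectangle (area 187.50 mm²); the cone at (-1.5, 6) contributes a regular 16-gon of circumradius 5.318 (interpolated between r1=8.5 and r2=3.5 at t=0.636) (area = (16/2)·5.318²·sin(360°/16) = 86.59 mm²); the cylinder at (8.5, 15): section is a regular 16-gon, circumradius r=5 (area = (16/2)·5.000²·sin(360°/16) = 76.54 mm²); Merging all regions: the regions partially overlap — summed areas 350.62 mm² minus the doubly-counted overlap 42.46 mm² gives 308.16 mm² — area = 308.16 mm²; (rotated 20° about Z; rotation is an isometry so areas/perimeters/island counts are preserved). At z = 17.75: the 15×12.5 cube contributes its full rectangle (area 187.50 mm²); the cone at (-1.5, 6) contributes a regular 16-gon of circumradius 4.182 (interpolated between r1=8.5 and r2=3.5 at t=0.864) (area = (16/2)·4.182²·sin(360°/16) = 53.54 mm²); the r=5 cylinder at (8.5, 15) gives a regular 16-gon of circumradius 5 (constant along its height) (area = (16/2)·5.000²·sin(360°/16) = 76.54 mm²); Taking the union: the regions partially overlap — summed areas 317.57 mm² minus the doubly-counted overlap 29.34 mm² gives 288.23 mm² — area = 288.23 mm²; (whole slice rotated 20° about Z — lengths, areas and connectivity unchanged). Checking containment: the cross-section at z = 17.75 is a subset of the cross-section at z = 16.5.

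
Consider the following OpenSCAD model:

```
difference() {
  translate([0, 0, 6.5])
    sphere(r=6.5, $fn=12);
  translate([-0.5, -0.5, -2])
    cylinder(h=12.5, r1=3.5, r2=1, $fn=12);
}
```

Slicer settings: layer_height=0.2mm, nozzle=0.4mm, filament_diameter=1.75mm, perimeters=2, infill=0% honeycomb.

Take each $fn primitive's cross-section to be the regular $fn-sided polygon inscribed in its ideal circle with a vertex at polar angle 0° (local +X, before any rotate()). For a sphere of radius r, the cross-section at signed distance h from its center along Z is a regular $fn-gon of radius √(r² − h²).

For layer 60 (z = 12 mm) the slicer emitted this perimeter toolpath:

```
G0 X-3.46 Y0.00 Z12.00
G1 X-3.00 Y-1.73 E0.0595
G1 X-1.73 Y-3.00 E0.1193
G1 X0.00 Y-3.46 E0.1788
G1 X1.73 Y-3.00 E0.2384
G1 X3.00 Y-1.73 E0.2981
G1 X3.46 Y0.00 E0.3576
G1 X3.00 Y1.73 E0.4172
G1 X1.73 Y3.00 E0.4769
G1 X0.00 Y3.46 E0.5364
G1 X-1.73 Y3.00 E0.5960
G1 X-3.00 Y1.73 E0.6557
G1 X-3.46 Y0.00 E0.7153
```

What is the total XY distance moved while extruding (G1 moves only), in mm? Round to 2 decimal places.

Sum the Euclidean lengths of each G1 segment: total = 21.51 mm.

21.51 mm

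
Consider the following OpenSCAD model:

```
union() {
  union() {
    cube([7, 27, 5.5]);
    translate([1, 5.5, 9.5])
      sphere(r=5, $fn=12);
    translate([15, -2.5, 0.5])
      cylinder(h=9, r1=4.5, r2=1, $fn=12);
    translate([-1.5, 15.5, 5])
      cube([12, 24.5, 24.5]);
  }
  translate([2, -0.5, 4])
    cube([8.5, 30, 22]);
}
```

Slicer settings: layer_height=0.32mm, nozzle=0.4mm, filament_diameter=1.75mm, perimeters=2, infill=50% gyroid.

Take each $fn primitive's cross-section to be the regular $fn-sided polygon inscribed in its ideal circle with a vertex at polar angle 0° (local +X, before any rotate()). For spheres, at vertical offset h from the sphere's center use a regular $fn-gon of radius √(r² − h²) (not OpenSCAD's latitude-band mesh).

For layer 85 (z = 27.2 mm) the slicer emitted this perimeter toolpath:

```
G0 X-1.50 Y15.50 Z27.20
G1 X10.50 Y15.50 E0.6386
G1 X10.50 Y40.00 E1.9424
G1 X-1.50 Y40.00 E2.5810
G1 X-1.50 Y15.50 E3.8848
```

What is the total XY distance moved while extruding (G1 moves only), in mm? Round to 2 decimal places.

Sum the Euclidean lengths of each G1 segment: total = 73.00 mm.

73.00 mm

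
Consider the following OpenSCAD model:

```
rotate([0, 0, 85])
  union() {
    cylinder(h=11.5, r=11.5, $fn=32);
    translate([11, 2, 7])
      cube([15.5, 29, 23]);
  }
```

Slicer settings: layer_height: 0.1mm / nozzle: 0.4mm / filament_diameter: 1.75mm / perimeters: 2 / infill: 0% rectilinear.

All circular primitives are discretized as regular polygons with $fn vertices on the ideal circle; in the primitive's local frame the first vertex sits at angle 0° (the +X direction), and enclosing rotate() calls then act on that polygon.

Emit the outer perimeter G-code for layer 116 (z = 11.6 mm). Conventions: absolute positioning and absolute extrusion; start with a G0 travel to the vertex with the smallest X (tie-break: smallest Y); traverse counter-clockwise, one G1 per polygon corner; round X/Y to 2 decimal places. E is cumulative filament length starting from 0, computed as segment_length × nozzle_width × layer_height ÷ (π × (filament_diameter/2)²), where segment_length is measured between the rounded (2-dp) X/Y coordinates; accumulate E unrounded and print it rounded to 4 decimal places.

At z = 11.6 mm: the cylinder is absent (z outside [0, 11.5]); the cube at (11, 2) (footprint 15.5×29) is included at this height; Merging all regions: only the 15.5×29 cube at (11, 2) is present, so the union is just that shape — 1 connected region; (rotated 85° about Z; rotation is an isometry so areas/perimeters/island counts are preserved). The outline is a single polygon with 4 vertices. Extrusion per mm of travel: 0.4 × 0.1 / (π × 0.875²) = 0.016630. Accumulating E over each segment gives final E = 1.4801.

G0 X-29.92 Y13.66 Z11.60
G1 X-1.03 Y11.13 E0.4823
G1 X0.32 Y26.57 E0.7400
G1 X-28.57 Y29.10 E1.2223
G1 X-29.92 Y13.66 E1.4801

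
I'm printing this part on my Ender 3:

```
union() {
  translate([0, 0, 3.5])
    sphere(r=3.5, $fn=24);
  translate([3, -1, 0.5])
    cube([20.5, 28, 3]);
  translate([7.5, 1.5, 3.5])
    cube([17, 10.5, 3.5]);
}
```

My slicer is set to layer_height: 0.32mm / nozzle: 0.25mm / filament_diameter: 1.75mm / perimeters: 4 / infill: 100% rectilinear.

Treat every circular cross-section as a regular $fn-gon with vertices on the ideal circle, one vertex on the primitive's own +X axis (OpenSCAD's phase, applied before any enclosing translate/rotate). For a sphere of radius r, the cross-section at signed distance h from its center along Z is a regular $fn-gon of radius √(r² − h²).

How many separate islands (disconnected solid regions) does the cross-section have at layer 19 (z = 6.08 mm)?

2

At z = 6.08 mm: the r=3.5 sphere contributes a regular 24-gon of circumradius √(3.5²−2.58²) = 2.365; the cube at (3, -1) is not intersected at this z (z outside [0.5, 3.5]); the 17×10.5 cube at (7.5, 1.5) contributes its full rectangle; Combining (union): the 2 present regions are separate (no shared area or edge), so areas and boundary lengths simply add and each stays a separate island — 2 connected regions. Overall, the cross-section has 2 separate islands. Island count = 2.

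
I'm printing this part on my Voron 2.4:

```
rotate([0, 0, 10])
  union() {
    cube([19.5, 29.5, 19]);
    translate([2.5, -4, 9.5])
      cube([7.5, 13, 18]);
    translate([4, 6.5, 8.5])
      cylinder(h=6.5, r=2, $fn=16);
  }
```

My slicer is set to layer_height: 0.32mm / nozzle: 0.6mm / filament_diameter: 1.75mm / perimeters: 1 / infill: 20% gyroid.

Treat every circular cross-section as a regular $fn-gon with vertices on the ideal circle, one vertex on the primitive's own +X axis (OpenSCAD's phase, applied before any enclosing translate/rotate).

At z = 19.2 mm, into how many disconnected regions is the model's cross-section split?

1

At z = 19.2 mm: the cube does not reach this height (z outside [0, 19]); the cube at (2.5, -4) (footprint 7.5×13) is included at this height; the cylinder at (4, 6.5) is not intersected at this z (z outside [8.5, 15]); Merging all regions: only the 7.5×13 cube at (2.5, -4) is present, so the union is just that shape — 1 connected region; (rotated 10° about Z; rotation is an isometry so areas/perimeters/island counts are preserved). The result has 1 disconnected region.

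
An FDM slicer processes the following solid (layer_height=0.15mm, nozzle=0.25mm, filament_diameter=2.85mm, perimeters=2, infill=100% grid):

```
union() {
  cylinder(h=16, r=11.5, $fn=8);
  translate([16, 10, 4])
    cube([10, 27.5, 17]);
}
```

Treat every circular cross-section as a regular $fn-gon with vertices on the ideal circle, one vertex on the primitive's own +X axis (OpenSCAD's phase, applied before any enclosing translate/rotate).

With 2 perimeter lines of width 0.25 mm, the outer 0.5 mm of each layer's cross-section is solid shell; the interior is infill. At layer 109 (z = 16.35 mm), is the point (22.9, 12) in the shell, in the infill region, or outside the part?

infill

At z = 16.35 mm: the cylinder is not intersected at this z (z outside [0, 16]); the cube at (16, 10) (footprint 10×27.5) is included at this height; Merging all regions: only the 10×27.5 cube at (16, 10) is present, so the union is just that shape — 1 connected region. Overall, the cross-section is a single solid region. The nearest boundary edge runs (16.00, 10.00)→(26.00, 10.00); distance from the point to it = 2.00 mm. The point is inside the cross-section and 2.00 mm from the nearest boundary — more than the 0.5 mm shell width (2 × 0.25), so it's in the infill interior.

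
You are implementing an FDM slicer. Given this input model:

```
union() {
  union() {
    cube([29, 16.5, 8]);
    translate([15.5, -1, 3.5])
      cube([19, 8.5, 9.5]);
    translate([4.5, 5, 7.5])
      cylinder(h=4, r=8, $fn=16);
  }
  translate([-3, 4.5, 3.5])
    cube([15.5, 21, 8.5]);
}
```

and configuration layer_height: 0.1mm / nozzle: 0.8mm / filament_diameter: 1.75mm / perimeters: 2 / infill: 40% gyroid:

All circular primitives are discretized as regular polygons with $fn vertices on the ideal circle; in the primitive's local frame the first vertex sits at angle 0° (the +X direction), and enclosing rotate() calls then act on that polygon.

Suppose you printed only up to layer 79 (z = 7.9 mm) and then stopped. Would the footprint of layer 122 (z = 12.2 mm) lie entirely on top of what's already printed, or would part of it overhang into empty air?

Compare the two slices. At z = 7.9: the cube is present — its section is the full 29×16.5 rectangle (area 478.50 mm²); the 19×8.5 cube at (15.5, -1) contributes its full rectangle (area 161.50 mm²); the r=8 cylinder at (4.5, 5) gives a regular 16-gon of circumradius 8 (constant along its height) (area = (16/2)·8.000²·sin(360°/16) = 195.93 mm²); Merging all regions: the regions partially overlap — summed areas 835.93 mm² minus the doubly-counted overlap 242.87 mm² gives 593.07 mm² — area = 593.07 mm²; the cube at (-3, 4.5) (footprint 15.5×21) is included at this height (area 325.50 mm²); Combining (union): the regions partially overlap — summed areas 918.57 mm² minus the doubly-counted overlap 166.35 mm² gives 752.21 mm² — area = 752.21 mm². At z = 12.2: the cube is not intersected at this z (z outside [0, 8]); the 19×8.5 cube at (15.5, -1) contributes its full rectangle (area 161.50 mm²); the cylinder at (4.5, 5) is not intersected at this z (z outside [7.5, 11.5]); Merging all regions: only the 19×8.5 cube at (15.5, -1) is present, so the union is just that shape — area = 161.50 mm²; the cube at (-3, 4.5) is not intersected at this z (z outside [3.5, 12]); Combining (union): only that combined region is present, so the union is just that shape — area = 161.50 mm². Checking containment: the cross-section at z = 12.2 is a subset of the cross-section at z = 7.9.

entirely on top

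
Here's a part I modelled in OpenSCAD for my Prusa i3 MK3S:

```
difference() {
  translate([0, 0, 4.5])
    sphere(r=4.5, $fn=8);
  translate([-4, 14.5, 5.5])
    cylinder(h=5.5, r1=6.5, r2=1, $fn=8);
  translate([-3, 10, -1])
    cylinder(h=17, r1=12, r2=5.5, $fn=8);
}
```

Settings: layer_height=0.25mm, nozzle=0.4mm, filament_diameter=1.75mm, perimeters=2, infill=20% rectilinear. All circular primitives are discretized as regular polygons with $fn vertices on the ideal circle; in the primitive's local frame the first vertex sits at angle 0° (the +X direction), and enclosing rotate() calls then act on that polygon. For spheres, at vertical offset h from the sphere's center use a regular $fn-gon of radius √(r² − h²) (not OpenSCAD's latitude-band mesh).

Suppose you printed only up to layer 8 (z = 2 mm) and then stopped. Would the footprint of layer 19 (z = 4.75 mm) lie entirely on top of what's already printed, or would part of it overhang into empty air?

part overhangs

Compare the two slices. At z = 2: the r=4.5 sphere contributes a regular 8-gon of circumradius √(4.5²−2.5²) = 3.742 (area = (8/2)·3.742²·sin(360°/8) = 39.60 mm²); the cone at (-4, 14.5) is not intersected at this z (z outside [5.5, 11]); the cone at (-3, 10) contributes a regular 8-gon of circumradius 10.853 (interpolated between r1=12 and r2=5.5 at t=0.176) (area = (8/2)·10.853²·sin(360°/8) = 333.15 mm²); Taking the first minus the rest: starting from the r=4.5 sphere (39.60 mm²), the cone at (-3, 10) partially overlaps it — only the 17.25 mm² overlap (of its 333.15 mm²) is removed, clipping the outline — area = 22.35 mm². At z = 4.75: the sphere: section is a regular 8-gon, circumradius = √(r²−h²) = √(4.5²−0.25²) = 4.493 (area = (8/2)·4.493²·sin(360°/8) = 57.10 mm²); the cone at (-4, 14.5) is not intersected at this z (z outside [5.5, 11]); the cone at (-3, 10): at t=0.338 of its height the radius interpolates to r₁+(r₂−r₁)t = 9.801, giving a regular 8-gon of that circumradius (area = (8/2)·9.801²·sin(360°/8) = 271.72 mm²); Subtracting the remaining from the first: starting from the r=4.5 sphere (57.10 mm²), the cone at (-3, 10) partially overlaps it — only the 16.72 mm² overlap (of its 271.72 mm²) is removed, clipping the outline — area = 40.38 mm². Checking containment: at z = 4.75 the cross-section extends beyond the z = 2 cross-section by about 18.03 mm².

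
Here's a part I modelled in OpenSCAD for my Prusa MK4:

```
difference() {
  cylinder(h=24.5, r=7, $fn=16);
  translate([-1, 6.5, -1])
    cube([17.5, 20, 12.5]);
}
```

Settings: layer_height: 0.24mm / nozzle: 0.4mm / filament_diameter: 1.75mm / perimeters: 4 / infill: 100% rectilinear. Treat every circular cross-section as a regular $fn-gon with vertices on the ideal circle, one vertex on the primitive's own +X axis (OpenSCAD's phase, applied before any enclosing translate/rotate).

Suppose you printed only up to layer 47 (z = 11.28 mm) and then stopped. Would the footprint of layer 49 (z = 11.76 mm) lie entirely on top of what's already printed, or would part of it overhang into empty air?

part overhangs

Compare the two slices. At z = 11.28: the r=7 cylinder gives a regular 16-gon of circumradius 7 (constant along its height) (area = (16/2)·7.000²·sin(360°/16) = 150.01 mm²); the cube at (-1, 6.5) (footprint 17.5×20) is included at this height (area 350.00 mm²); Taking the first minus the rest: starting from the r=7 cylinder (150.01 mm²), the 17.5×20 cube at (-1, 6.5) partially overlaps it — only the 1.03 mm² overlap (of its 350.00 mm²) is removed, clipping the outline — area = 148.98 mm². At z = 11.76: the r=7 cylinder contributes a regular 16-gon of circumradius 7 (area = (16/2)·7.000²·sin(360°/16) = 150.01 mm²); the cube at (-1, 6.5) does not reach this height (z outside [-1, 11.5]); After the difference (first − rest): none of the subtracted shapes is present at this height, so the r=7 cylinder is unchanged — area = 150.01 mm². Checking containment: at z = 11.76 the cross-section extends beyond the z = 11.28 cross-section by about 1.03 mm².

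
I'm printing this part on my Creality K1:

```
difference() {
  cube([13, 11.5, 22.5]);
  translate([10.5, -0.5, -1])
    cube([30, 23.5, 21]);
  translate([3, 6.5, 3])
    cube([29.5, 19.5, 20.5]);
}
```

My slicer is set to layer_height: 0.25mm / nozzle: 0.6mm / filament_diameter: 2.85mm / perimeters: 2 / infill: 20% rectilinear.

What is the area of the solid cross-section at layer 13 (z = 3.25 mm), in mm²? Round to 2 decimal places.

83.25 mm²

At z = 3.25 mm: the 13×11.5 cube contributes its full rectangle (area 149.50 mm²); the cube at (10.5, -0.5) is present — its section is the full 30×23.5 rectangle (area 705.00 mm²); the cube at (3, 6.5) is present — its section is the full 29.5×19.5 rectangle (area 575.25 mm²); Taking the first minus the rest: starting from the 13×11.5 cube (149.50 mm²), the 30×23.5 cube at (10.5, -0.5) partially overlaps it — only the 28.75 mm² overlap (of its 705.00 mm²) is removed, clipping the outline; the 29.5×19.5 cube at (3, 6.5) partially overlaps it — only the 37.50 mm² overlap (of its 575.25 mm²) is removed, clipping the outline — area = 83.25 mm². Overall, the cross-section is a single solid region. Net area = 83.25 mm².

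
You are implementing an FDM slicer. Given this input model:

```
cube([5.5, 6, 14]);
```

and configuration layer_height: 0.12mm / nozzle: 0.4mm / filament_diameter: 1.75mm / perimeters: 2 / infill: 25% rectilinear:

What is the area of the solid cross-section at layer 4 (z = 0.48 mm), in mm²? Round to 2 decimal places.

33.00 mm²

At z = 0.48 mm: the cube (footprint 5.5×6) is included at this height (area 33.00 mm²). Overall, the cross-section is a single solid region. Net area = 33.00 mm².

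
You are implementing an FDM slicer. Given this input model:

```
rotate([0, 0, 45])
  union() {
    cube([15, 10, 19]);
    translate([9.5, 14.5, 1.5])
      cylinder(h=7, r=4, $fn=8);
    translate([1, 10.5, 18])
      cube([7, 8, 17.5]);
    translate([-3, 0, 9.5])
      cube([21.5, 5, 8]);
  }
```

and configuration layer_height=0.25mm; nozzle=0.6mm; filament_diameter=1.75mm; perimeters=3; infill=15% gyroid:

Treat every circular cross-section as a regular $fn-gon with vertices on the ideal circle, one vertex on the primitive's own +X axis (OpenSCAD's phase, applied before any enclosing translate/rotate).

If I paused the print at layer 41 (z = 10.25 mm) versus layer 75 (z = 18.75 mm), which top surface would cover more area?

layer 75 (z = 18.75 mm)

Layer 41 (z = 10.25): the cube is present — its section is the full 15×10 rectangle (area 150.00 mm²); the cylinder at (9.5, 14.5) is not intersected at this z (z outside [1.5, 8.5]); the cube at (1, 10.5) does not reach this height (z outside [18, 35.5]); the cube at (-3, 0) is present — its section is the full 21.5×5 rectangle (area 107.50 mm²); Taking the union: the regions partially overlap — summed areas 257.50 mm² minus the doubly-counted overlap 75.00 mm² gives 182.50 mm² — area = 182.50 mm²; (whole slice rotated 45° about Z — lengths, areas and connectivity unchanged). So its area = 182.50 mm². Layer 75 (z = 18.75): the 15×10 cube contributes its full rectangle (area 150.00 mm²); the cylinder at (9.5, 14.5) is not intersected at this z (z outside [1.5, 8.5]); the cube at (1, 10.5) (footprint 7×8) is included at this height (area 56.00 mm²); the cube at (-3, 0) is not intersected at this z (z outside [9.5, 17.5]); Merging all regions: the 2 present regions are separate (no shared area or edge), so areas and boundary lengths simply add and each stays a separate island — area = 206.00 mm²; (rotated 45° about Z; rotation is an isometry so areas/perimeters/island counts are preserved). So its area = 206.00 mm². Layer 75 is larger (206.00 vs 182.50 mm²).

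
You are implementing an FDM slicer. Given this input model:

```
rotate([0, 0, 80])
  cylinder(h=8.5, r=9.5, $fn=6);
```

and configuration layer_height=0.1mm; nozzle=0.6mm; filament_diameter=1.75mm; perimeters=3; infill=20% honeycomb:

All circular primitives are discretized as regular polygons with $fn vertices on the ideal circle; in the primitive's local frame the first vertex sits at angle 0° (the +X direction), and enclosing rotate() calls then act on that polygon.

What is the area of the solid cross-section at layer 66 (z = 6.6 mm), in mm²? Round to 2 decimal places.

At z = 6.6 mm: the r=9.5 cylinder gives a regular 6-gon of circumradius 9.5 (constant along its height) (area = (6/2)·9.500²·sin(360°/6) = 234.48 mm²); (rotated 80° about Z; rotation is an isometry so areas/perimeters/island counts are preserved). Overall, the cross-section is a single solid region. Net area = 234.48 mm².

234.48 mm²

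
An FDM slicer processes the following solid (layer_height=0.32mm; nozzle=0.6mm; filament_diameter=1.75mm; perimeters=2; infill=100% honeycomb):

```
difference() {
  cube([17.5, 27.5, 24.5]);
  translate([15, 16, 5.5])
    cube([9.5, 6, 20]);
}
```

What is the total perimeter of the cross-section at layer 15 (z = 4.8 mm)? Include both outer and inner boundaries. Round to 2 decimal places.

90.00 mm

At z = 4.8 mm: the cube is present — its section is the full 17.5×27.5 rectangle (perimeter 90.00 mm); the cube at (15, 16) is not intersected at this z (z outside [5.5, 25.5]); After the difference (first − rest): none of the subtracted shapes is present at this height, so the 17.5×27.5 cube is unchanged — boundary = 90.00 mm. Overall, the cross-section is a single solid region. Total boundary length (outer) = 90.00 mm.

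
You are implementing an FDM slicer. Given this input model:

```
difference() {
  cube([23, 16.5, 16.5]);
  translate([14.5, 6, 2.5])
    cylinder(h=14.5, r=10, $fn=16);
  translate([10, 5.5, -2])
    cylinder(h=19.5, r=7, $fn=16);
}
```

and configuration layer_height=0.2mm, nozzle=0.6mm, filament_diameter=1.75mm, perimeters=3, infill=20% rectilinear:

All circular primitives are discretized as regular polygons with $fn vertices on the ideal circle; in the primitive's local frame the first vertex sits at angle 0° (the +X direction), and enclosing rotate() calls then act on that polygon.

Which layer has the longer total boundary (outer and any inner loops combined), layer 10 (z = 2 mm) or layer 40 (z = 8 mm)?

layer 10 (z = 2 mm)

Layer 10 (z = 2): the cube is present — its section is the full 23×16.5 rectangle (perimeter 79.00 mm); the cylinder at (14.5, 6) is absent (z outside [2.5, 17]); the r=7 cylinder at (10, 5.5) contributes a regular 16-gon of circumradius 7 (perimeter = 2·16·7.000·sin(180°/16) = 43.70 mm); After the difference (first − rest): starting from the 23×16.5 cube, the r=7 cylinder at (10, 5.5) partially overlaps it — only the 142.00 mm² overlap (of its 150.01 mm²) is removed, clipping the outline — boundary = 105.50 mm. So its perimeter = 105.50 mm. Layer 40 (z = 8): the cube (footprint 23×16.5) is included at this height (perimeter 79.00 mm); the r=10 cylinder at (14.5, 6) gives a regular 16-gon of circumradius 10 (constant along its height) (perimeter = 2·16·10.000·sin(180°/16) = 62.43 mm); the cylinder at (10, 5.5): section is a regular 16-gon, circumradius r=7 (perimeter = 2·16·7.000·sin(180°/16) = 43.70 mm); Taking the first minus the rest: starting from the 23×16.5 cube, the r=10 cylinder at (14.5, 6) partially overlaps it — only the 254.31 mm² overlap (of its 306.15 mm²) is removed, clipping the outline; the r=7 cylinder at (10, 5.5) partially overlaps it — only the 14.01 mm² overlap (of its 150.01 mm²) is removed, clipping the outline — boundary = 87.71 mm. So its perimeter = 87.71 mm. Layer 10 is larger (105.50 vs 87.71 mm).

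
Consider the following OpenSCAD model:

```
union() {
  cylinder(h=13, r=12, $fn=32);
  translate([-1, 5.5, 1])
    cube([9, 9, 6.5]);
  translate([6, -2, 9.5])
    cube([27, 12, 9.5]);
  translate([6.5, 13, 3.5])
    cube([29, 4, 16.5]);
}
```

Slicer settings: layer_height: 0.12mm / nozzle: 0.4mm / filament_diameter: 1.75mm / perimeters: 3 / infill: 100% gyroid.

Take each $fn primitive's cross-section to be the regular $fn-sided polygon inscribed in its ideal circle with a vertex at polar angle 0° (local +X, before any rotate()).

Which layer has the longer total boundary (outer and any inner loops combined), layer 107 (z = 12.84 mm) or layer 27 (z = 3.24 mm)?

Layer 107 (z = 12.84): the r=12 cylinder contributes a regular 32-gon of circumradius 12 (perimeter = 2·32·12.000·sin(180°/32) = 75.28 mm); the cube at (-1, 5.5) does not reach this height (z outside [1, 7.5]); the cube at (6, -2) is present — its section is the full 27×12 rectangle (perimeter 78.00 mm); the cube at (6.5, 13) (footprint 29×4) is included at this height (perimeter 66.00 mm); Merging all regions: the regions partially overlap (shared area 55.44 mm²), so the edge portions inside another operand are dropped and the merged outline is re-measured after clipping — boundary = 187.03 mm. So its perimeter = 187.03 mm. Layer 27 (z = 3.24): the cylinder: section is a regular 32-gon, circumradius r=12 (perimeter = 2·32·12.000·sin(180°/32) = 75.28 mm); the 9×9 cube at (-1, 5.5) contributes its full rectangle (perimeter 36.00 mm); the cube at (6, -2) is absent (z outside [9.5, 19]); the cube at (6.5, 13) does not reach this height (z outside [3.5, 20]); Combining (union): the regions partially overlap (shared area 50.42 mm²), so the edge portions inside another operand are dropped and the merged outline is re-measured after clipping — boundary = 82.71 mm. So its perimeter = 82.71 mm. Layer 107 is larger (187.03 vs 82.71 mm).

layer 107 (z = 12.84 mm)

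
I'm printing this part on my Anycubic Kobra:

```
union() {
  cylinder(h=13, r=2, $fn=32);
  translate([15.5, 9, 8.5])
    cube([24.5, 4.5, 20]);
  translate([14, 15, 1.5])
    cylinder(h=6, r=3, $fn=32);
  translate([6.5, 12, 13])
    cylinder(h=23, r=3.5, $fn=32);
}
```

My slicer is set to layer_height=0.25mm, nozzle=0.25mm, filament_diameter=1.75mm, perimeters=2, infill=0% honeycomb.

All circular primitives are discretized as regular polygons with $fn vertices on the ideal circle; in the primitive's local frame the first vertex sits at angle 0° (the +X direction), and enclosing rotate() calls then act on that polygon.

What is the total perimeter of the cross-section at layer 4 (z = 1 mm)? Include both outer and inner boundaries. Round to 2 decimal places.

12.55 mm

At z = 1 mm: the r=2 cylinder gives a regular 32-gon of circumradius 2 (constant along its height) (perimeter = 2·32·2.000·sin(180°/32) = 12.55 mm); the cube at (15.5, 9) does not reach this height (z outside [8.5, 28.5]); the cylinder at (14, 15) does not reach this height (z outside [1.5, 7.5]); the cylinder at (6.5, 12) is absent (z outside [13, 36]); Combining (union): only the r=2 cylinder is present, so the union is just that shape — boundary = 12.55 mm. Overall, the cross-section is a single solid region. Total boundary length (outer) = 12.55 mm.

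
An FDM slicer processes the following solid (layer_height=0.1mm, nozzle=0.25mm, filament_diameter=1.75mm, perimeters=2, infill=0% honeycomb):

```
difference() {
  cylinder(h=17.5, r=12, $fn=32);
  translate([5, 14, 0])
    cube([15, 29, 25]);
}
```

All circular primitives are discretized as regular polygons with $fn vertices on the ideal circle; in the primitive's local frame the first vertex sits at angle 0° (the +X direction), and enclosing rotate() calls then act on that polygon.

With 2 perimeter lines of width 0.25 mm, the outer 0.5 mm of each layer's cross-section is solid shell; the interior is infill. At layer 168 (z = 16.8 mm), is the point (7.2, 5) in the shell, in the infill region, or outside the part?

At z = 16.8 mm: the cylinder: section is a regular 32-gon, circumradius r=12; the cube at (5, 14) (footprint 15×29) is included at this height; After the difference (first − rest): starting from the r=12 cylinder, the 15×29 cube at (5, 14) misses the remaining region (no effect) — 1 connected region. Overall, the cross-section is a single solid region. The nearest boundary edge runs (8.49, 8.49)→(9.98, 6.67); distance from the point to it = 3.20 mm. The point is inside the cross-section and 3.20 mm from the nearest boundary — more than the 0.5 mm shell width (2 × 0.25), so it's in the infill interior.

infill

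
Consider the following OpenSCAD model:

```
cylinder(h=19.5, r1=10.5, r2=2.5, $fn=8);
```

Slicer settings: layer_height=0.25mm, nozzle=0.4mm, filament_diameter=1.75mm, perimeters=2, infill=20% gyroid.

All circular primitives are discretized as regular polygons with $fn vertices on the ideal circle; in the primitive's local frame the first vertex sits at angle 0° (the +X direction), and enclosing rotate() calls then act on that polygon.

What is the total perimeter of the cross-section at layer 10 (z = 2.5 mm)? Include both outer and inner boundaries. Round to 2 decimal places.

58.01 mm

At z = 2.5 mm: the cone contributes a regular 8-gon of circumradius 9.474 (interpolated between r1=10.5 and r2=2.5 at t=0.128) (perimeter = 2·8·9.474·sin(180°/8) = 58.01 mm). Overall, the cross-section is a single solid region. Total boundary length (outer) = 58.01 mm.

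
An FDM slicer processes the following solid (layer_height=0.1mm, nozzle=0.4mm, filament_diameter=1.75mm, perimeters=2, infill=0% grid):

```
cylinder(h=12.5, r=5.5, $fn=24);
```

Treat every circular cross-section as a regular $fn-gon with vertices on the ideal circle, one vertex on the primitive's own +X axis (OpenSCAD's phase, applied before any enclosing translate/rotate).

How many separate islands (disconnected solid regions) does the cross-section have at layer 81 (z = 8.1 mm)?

At z = 8.1 mm: the cylinder: section is a regular 24-gon, circumradius r=5.5. Overall, the cross-section is a single solid region. Island count = 1.

1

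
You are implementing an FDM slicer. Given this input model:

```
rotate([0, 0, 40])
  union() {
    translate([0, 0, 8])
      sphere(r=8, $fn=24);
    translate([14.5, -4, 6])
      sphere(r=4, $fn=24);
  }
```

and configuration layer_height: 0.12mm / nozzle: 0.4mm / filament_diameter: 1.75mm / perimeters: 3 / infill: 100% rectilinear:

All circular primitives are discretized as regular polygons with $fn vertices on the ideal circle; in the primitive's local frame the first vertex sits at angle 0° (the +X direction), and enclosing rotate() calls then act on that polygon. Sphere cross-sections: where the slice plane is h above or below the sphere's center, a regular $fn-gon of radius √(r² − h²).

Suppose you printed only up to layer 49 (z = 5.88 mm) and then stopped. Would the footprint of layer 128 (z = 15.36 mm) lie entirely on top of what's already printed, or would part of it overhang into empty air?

Compare the two slices. At z = 5.88: the sphere: section is a regular 24-gon, circumradius = √(r²−h²) = √(8²−2.12²) = 7.714 (area = (24/2)·7.714²·sin(360°/24) = 184.81 mm²); the r=4 sphere at (14.5, -4) slices to a regular 24-gon of circumradius 3.998 (√(r²−h²) with h=0.12 from center) (area = (24/2)·3.998²·sin(360°/24) = 49.65 mm²); Taking the union: the 2 present regions are separate (no shared area or edge), so areas and boundary lengths simply add and each stays a separate island — area = 234.46 mm²; (rotated 40° about Z; rotation is an isometry so areas/perimeters/island counts are preserved). At z = 15.36: the r=8 sphere slices to a regular 24-gon of circumradius 3.135 (√(r²−h²) with h=7.36 from center) (area = (24/2)·3.135²·sin(360°/24) = 30.53 mm²); the sphere at (14.5, -4) is not intersected at this z (|z−center|=9.360 > r=4); Combining (union): only the r=8 sphere is present, so the union is just that shape — area = 30.53 mm²; (rotated 40° about Z; rotation is an isometry so areas/perimeters/island counts are preserved). Checking containment: the cross-section at z = 15.36 is a subset of the cross-section at z = 5.88.

entirely on top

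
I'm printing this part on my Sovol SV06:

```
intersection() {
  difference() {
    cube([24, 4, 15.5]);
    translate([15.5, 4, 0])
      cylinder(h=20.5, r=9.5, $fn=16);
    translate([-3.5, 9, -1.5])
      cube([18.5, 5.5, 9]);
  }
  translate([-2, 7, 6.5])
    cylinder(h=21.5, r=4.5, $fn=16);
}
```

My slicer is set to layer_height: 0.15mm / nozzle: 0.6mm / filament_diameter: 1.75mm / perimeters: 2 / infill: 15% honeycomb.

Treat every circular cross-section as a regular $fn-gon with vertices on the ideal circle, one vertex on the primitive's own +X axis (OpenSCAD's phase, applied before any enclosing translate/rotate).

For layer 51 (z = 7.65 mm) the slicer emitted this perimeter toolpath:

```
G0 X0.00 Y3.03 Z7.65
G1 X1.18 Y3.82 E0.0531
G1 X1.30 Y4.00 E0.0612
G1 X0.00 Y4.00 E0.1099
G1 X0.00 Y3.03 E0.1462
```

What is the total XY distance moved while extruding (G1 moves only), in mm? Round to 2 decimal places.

Sum the Euclidean lengths of each G1 segment: total = 3.91 mm.

3.91 mm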